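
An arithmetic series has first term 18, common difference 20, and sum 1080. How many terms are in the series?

Using S = n/2 × [2a + (n-1)d]
1080 = n/2 × [2(18) + (n-1)(20)]
1080 = n/2 × [36 + 20n - 20]
2160 = n × [16 + 20n]
20n² + (16)n - 2160 = 0
Discriminant: Δ = (16)² - 4(20)(-2160) = 256 + 172800 = 173056
√Δ = 416
n = [-(16) + √Δ] / (2·20) = (-16 + 416) / 40 = 400 / 40 = 10
(The negative root is discarded since n must be a positive integer.)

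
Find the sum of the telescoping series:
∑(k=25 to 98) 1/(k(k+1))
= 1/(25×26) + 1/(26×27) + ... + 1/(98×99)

Partial fractions: 1/(k(k+1)) = 1/k - 1/(k+1)
The series telescopes:
= (1/25 - 1/26) + (1/26 - 1/27) + ... + (1/98 - 1/99)
= 1/25 - 1/99
= 74/2475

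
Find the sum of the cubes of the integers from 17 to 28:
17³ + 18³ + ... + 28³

Use ∑_{k=1}^{n} k³ = [n(n+1)/2]², then subtract the first 16 terms.
∑_{k=1}^{28} k³ = [28×29/2]² = 406² = 164836
∑_{k=1}^{16} k³ = [16×17/2]² = 136² = 18496
∑_{k=17}^{28} k³ = 164836 - 18496 = 146340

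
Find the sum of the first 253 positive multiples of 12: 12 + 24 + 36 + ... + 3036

Factor out 12: = 12(1 + 2 + ... + 253) = 12 × n(n+1)/2
= 12 × 253×254/2
= 12 × 32131
= 385572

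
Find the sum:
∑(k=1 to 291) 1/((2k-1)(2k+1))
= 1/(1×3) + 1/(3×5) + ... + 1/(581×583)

Partial fractions: 1/((2k-1)(2k+1)) = (1/2)[1/(2k-1) - 1/(2k+1)]
The series telescopes:
= (1/2)[1/1 - 1/583]
= 291/583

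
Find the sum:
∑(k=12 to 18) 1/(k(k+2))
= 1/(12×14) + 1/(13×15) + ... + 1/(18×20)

Partial fractions: 1/(k(k+2)) = (1/2)[1/k - 1/(k+2)]
Telescoping leaves the first two and last two terms:
= (1/2)[1/12 + 1/13 - 1/19 - 1/20]
= 427/14820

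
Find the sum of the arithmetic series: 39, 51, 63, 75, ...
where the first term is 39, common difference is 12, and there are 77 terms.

Sₙ = n/2 × (first + last)
Last term = a + (n-1)d = 39 + (77-1)×12 = 951
S_77 = 77/2 × (39 + 951)
S_77 = 77/2 × 990 = 38115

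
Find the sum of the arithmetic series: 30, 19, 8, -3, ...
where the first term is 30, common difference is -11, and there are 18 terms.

Sₙ = n/2 × (first + last)
Last term = a + (n-1)d = 30 + (18-1)×(-11) = -157
S_18 = 18/2 × (30 + (-157))
S_18 = 18/2 × (-127) = -1143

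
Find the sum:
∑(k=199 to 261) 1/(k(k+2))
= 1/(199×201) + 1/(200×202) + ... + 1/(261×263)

Partial fractions: 1/(k(k+2)) = (1/2)[1/k - 1/(k+2)]
Telescoping leaves the first two and last two terms:
= (1/2)[1/199 + 1/200 - 1/262 - 1/263]
= 3299247/2742458800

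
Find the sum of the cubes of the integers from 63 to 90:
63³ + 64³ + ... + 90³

Use ∑_{k=1}^{n} k³ = [n(n+1)/2]², then subtract the first 62 terms.
∑_{k=1}^{90} k³ = [90×91/2]² = 4095² = 16769025
∑_{k=1}^{62} k³ = [62×63/2]² = 1953² = 3814209
∑_{k=63}^{90} k³ = 16769025 - 3814209 = 12954816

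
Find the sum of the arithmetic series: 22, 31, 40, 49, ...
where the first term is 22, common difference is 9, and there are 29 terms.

Sₙ = n/2 × (first + last)
Last term = a + (n-1)d = 22 + (29-1)×9 = 274
S_29 = 29/2 × (22 + 274)
S_29 = 29/2 × 296 = 4292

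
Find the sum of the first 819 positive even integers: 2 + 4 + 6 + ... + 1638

Sum of first n even numbers = n(n+1)
= 819×820
= 671580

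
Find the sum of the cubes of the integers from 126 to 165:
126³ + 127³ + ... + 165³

Use ∑_{k=1}^{n} k³ = [n(n+1)/2]², then subtract the first 125 terms.
∑_{k=1}^{165} k³ = [165×166/2]² = 13695² = 187553025
∑_{k=1}^{125} k³ = [125×126/2]² = 7875² = 62015625
∑_{k=126}^{165} k³ = 187553025 - 62015625 = 125537400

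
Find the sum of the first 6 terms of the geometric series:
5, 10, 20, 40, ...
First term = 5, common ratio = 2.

Sₙ = a(1 - rⁿ) / (1 - r)
S_6 = 5(1 - 2^6) / (1 - 2)
S_6 = 5(1 - 64) / (-1)
S_6 = 315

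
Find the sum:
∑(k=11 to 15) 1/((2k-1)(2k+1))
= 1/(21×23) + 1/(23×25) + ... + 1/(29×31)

Partial fractions: 1/((2k-1)(2k+1)) = (1/2)[1/(2k-1) - 1/(2k+1)]
The series telescopes:
= (1/2)[1/21 - 1/31]
= 5/651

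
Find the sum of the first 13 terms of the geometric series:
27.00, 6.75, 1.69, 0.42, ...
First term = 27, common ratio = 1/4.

Sₙ = a(1 - rⁿ) / (1 - r)
S_13 = 27(1 - (1/4)^13) / (1 - (1/4))
S_13 = 27(1 - (1/67108864)) / (3/4)
S_13 = 603979767/16777216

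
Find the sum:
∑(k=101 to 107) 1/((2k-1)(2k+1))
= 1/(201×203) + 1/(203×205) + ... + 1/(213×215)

Partial fractions: 1/((2k-1)(2k+1)) = (1/2)[1/(2k-1) - 1/(2k+1)]
The series telescopes:
= (1/2)[1/201 - 1/215]
= 7/43215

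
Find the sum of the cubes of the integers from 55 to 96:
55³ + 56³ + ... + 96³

Use ∑_{k=1}^{n} k³ = [n(n+1)/2]², then subtract the first 54 terms.
∑_{k=1}^{96} k³ = [96×97/2]² = 4656² = 21678336
∑_{k=1}^{54} k³ = [54×55/2]² = 1485² = 2205225
∑_{k=55}^{96} k³ = 21678336 - 2205225 = 19473111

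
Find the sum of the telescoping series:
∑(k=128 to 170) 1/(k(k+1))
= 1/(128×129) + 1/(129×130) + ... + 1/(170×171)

Partial fractions: 1/(k(k+1)) = 1/k - 1/(k+1)
The series telescopes:
= (1/128 - 1/129) + (1/129 - 1/130) + ... + (1/170 - 1/171)
= 1/128 - 1/171
= 43/21888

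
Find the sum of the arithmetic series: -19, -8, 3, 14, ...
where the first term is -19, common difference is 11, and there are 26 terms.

Sₙ = n/2 × (first + last)
Last term = a + (n-1)d = -19 + (26-1)×11 = 256
S_26 = 26/2 × (-19 + 256)
S_26 = 26/2 × 237 = 3081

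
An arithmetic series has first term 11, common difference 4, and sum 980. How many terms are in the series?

Using S = n/2 × [2a + (n-1)d]
980 = n/2 × [2(11) + (n-1)(4)]
980 = n/2 × [22 + 4n - 4]
1960 = n × [18 + 4n]
4n² + (18)n - 1960 = 0
Discriminant: Δ = (18)² - 4(4)(-1960) = 324 + 31360 = 31684
√Δ = 178
n = [-(18) + √Δ] / (2·4) = (-18 + 178) / 8 = 160 / 8 = 20
(The negative root is discarded since n must be a positive integer.)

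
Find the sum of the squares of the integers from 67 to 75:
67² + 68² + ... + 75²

Use ∑_{k=1}^{n} k² = n(n+1)(2n+1)/6, then subtract the first 66 terms.
∑_{k=1}^{75} k² = 75×76×151/6 = 143450
∑_{k=1}^{66} k² = 66×67×133/6 = 98021
∑_{k=67}^{75} k² = 143450 - 98021 = 45429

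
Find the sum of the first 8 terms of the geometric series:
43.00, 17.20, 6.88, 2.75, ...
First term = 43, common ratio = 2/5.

Sₙ = a(1 - rⁿ) / (1 - r)
S_8 = 43(1 - (2/5)^8) / (1 - (2/5))
S_8 = 43(1 - (256/390625)) / (3/5)
S_8 = 5595289/78125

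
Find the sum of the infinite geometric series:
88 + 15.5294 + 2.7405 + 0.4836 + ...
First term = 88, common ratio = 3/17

For |r| < 1, S = a / (1 - r)
S = 88 / (1 - (3/17))
S = 88 / (14/17)
S = 748/7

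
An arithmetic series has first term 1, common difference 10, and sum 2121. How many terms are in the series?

Using S = n/2 × [2a + (n-1)d]
2121 = n/2 × [2(1) + (n-1)(10)]
2121 = n/2 × [2 + 10n - 10]
4242 = n × [-8 + 10n]
10n² + (-8)n - 4242 = 0
Discriminant: Δ = (-8)² - 4(10)(-4242) = 64 + 169680 = 169744
√Δ = 412
n = [-(-8) + √Δ] / (2·10) = (8 + 412) / 20 = 420 / 20 = 21
(The negative root is discarded since n must be a positive integer.)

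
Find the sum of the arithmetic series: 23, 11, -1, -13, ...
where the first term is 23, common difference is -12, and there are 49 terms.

Sₙ = n/2 × (first + last)
Last term = a + (n-1)d = 23 + (49-1)×(-12) = -553
S_49 = 49/2 × (23 + (-553))
S_49 = 49/2 × (-530) = -12985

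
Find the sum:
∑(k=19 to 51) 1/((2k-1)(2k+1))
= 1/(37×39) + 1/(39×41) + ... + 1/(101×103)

Partial fractions: 1/((2k-1)(2k+1)) = (1/2)[1/(2k-1) - 1/(2k+1)]
The series telescopes:
= (1/2)[1/37 - 1/103]
= 33/3811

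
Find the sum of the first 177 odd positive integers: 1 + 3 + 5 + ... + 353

Sum of first n odd numbers = n²
= 177²
= 31329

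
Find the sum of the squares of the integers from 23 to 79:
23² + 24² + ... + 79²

Use ∑_{k=1}^{n} k² = n(n+1)(2n+1)/6, then subtract the first 22 terms.
∑_{k=1}^{79} k² = 79×80×159/6 = 167480
∑_{k=1}^{22} k² = 22×23×45/6 = 3795
∑_{k=23}^{79} k² = 167480 - 3795 = 163685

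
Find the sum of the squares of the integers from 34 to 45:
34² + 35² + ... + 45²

Use ∑_{k=1}^{n} k² = n(n+1)(2n+1)/6, then subtract the first 33 terms.
∑_{k=1}^{45} k² = 45×46×91/6 = 31395
∑_{k=1}^{33} k² = 33×34×67/6 = 12529
∑_{k=34}^{45} k² = 31395 - 12529 = 18866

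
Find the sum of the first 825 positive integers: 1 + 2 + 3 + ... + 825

Formula: ∑k = n(n+1)/2
= 825×826/2
= 681450/2
= 340725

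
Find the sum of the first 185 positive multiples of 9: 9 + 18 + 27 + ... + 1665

Factor out 9: = 9(1 + 2 + ... + 185) = 9 × n(n+1)/2
= 9 × 185×186/2
= 9 × 17205
= 154845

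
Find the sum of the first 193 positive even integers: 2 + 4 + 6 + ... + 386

Sum of first n even numbers = n(n+1)
= 193×194
= 37442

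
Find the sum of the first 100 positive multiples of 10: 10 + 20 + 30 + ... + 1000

Factor out 10: = 10(1 + 2 + ... + 100) = 10 × n(n+1)/2
= 10 × 100×101/2
= 10 × 5050
= 50500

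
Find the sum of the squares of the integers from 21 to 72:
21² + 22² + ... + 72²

Use ∑_{k=1}^{n} k² = n(n+1)(2n+1)/6, then subtract the first 20 terms.
∑_{k=1}^{72} k² = 72×73×145/6 = 127020
∑_{k=1}^{20} k² = 20×21×41/6 = 2870
∑_{k=21}^{72} k² = 127020 - 2870 = 124150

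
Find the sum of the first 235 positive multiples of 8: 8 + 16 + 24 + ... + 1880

Factor out 8: = 8(1 + 2 + ... + 235) = 8 × n(n+1)/2
= 8 × 235×236/2
= 8 × 27730
= 221840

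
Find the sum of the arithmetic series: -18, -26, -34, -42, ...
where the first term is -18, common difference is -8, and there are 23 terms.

Sₙ = n/2 × (first + last)
Last term = a + (n-1)d = -18 + (23-1)×(-8) = -194
S_23 = 23/2 × (-18 + (-194))
S_23 = 23/2 × (-212) = -2438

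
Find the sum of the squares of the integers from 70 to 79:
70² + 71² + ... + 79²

Use ∑_{k=1}^{n} k² = n(n+1)(2n+1)/6, then subtract the first 69 terms.
∑_{k=1}^{79} k² = 79×80×159/6 = 167480
∑_{k=1}^{69} k² = 69×70×139/6 = 111895
∑_{k=70}^{79} k² = 167480 - 111895 = 55585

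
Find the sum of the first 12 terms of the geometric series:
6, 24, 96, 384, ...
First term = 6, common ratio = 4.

Sₙ = a(1 - rⁿ) / (1 - r)
S_12 = 6(1 - 4^12) / (1 - 4)
S_12 = 6(1 - 16777216) / (-3)
S_12 = 33554430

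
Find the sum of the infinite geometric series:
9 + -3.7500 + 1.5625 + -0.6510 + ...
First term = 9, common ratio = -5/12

For |r| < 1, S = a / (1 - r)
S = 9 / (1 - (-5/12))
S = 9 / (17/12)
S = 108/17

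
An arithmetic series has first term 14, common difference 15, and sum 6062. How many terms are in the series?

Using S = n/2 × [2a + (n-1)d]
6062 = n/2 × [2(14) + (n-1)(15)]
6062 = n/2 × [28 + 15n - 15]
12124 = n × [13 + 15n]
15n² + (13)n - 12124 = 0
Discriminant: Δ = (13)² - 4(15)(-12124) = 169 + 727440 = 727609
√Δ = 853
n = [-(13) + √Δ] / (2·15) = (-13 + 853) / 30 = 840 / 30 = 28
(The negative root is discarded since n must be a positive integer.)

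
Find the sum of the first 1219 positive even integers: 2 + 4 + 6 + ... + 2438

Sum of first n even numbers = n(n+1)
= 1219×1220
= 1487180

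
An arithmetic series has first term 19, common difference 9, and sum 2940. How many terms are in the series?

Using S = n/2 × [2a + (n-1)d]
2940 = n/2 × [2(19) + (n-1)(9)]
2940 = n/2 × [38 + 9n - 9]
5880 = n × [29 + 9n]
9n² + (29)n - 5880 = 0
Discriminant: Δ = (29)² - 4(9)(-5880) = 841 + 211680 = 212521
√Δ = 461
n = [-(29) + √Δ] / (2·9) = (-29 + 461) / 18 = 432 / 18 = 24
(The negative root is discarded since n must be a positive integer.)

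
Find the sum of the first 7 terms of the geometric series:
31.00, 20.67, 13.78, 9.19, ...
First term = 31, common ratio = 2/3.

Sₙ = a(1 - rⁿ) / (1 - r)
S_7 = 31(1 - (2/3)^7) / (1 - (2/3))
S_7 = 31(1 - (128/2187)) / (1/3)
S_7 = 63829/729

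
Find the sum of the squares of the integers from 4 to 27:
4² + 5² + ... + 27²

Use ∑_{k=1}^{n} k² = n(n+1)(2n+1)/6, then subtract the first 3 terms.
∑_{k=1}^{27} k² = 27×28×55/6 = 6930
∑_{k=1}^{3} k² = 3×4×7/6 = 14
∑_{k=4}^{27} k² = 6930 - 14 = 6916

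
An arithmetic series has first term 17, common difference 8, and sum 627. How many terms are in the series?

Using S = n/2 × [2a + (n-1)d]
627 = n/2 × [2(17) + (n-1)(8)]
627 = n/2 × [34 + 8n - 8]
1254 = n × [26 + 8n]
8n² + (26)n - 1254 = 0
Discriminant: Δ = (26)² - 4(8)(-1254) = 676 + 40128 = 40804
√Δ = 202
n = [-(26) + √Δ] / (2·8) = (-26 + 202) / 16 = 176 / 16 = 11
(The negative root is discarded since n must be a positive integer.)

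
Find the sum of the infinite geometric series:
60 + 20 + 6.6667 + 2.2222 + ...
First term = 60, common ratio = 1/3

For |r| < 1, S = a / (1 - r)
S = 60 / (1 - (1/3))
S = 60 / (2/3)
S = 90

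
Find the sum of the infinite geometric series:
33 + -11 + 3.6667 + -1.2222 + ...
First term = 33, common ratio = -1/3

For |r| < 1, S = a / (1 - r)
S = 33 / (1 - (-1/3))
S = 33 / (4/3)
S = 99/4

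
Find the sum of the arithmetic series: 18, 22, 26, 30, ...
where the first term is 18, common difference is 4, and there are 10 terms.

Sₙ = n/2 × (first + last)
Last term = a + (n-1)d = 18 + (10-1)×4 = 54
S_10 = 10/2 × (18 + 54)
S_10 = 10/2 × 72 = 360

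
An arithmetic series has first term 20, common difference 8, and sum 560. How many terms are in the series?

Using S = n/2 × [2a + (n-1)d]
560 = n/2 × [2(20) + (n-1)(8)]
560 = n/2 × [40 + 8n - 8]
1120 = n × [32 + 8n]
8n² + (32)n - 1120 = 0
Discriminant: Δ = (32)² - 4(8)(-1120) = 1024 + 35840 = 36864
√Δ = 192
n = [-(32) + √Δ] / (2·8) = (-32 + 192) / 16 = 160 / 16 = 10
(The negative root is discarded since n must be a positive integer.)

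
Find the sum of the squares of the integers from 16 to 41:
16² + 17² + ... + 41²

Use ∑_{k=1}^{n} k² = n(n+1)(2n+1)/6, then subtract the first 15 terms.
∑_{k=1}^{41} k² = 41×42×83/6 = 23821
∑_{k=1}^{15} k² = 15×16×31/6 = 1240
∑_{k=16}^{41} k² = 23821 - 1240 = 22581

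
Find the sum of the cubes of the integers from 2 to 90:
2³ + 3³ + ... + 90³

Use ∑_{k=1}^{n} k³ = [n(n+1)/2]², then subtract the first 1 terms.
∑_{k=1}^{90} k³ = [90×91/2]² = 4095² = 16769025
∑_{k=1}^{1} k³ = [1×2/2]² = 1² = 1
∑_{k=2}^{90} k³ = 16769025 - 1 = 16769024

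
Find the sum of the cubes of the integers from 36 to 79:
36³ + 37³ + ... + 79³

Use ∑_{k=1}^{n} k³ = [n(n+1)/2]², then subtract the first 35 terms.
∑_{k=1}^{79} k³ = [79×80/2]² = 3160² = 9985600
∑_{k=1}^{35} k³ = [35×36/2]² = 630² = 396900
∑_{k=36}^{79} k³ = 9985600 - 396900 = 9588700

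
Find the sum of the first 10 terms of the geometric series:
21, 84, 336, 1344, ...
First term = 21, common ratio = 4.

Sₙ = a(1 - rⁿ) / (1 - r)
S_10 = 21(1 - 4^10) / (1 - 4)
S_10 = 21(1 - 1048576) / (-3)
S_10 = 7340025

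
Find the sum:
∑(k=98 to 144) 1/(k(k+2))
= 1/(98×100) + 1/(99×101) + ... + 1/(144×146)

Partial fractions: 1/(k(k+2)) = (1/2)[1/k - 1/(k+2)]
Telescoping leaves the first two and last two terms:
= (1/2)[1/98 + 1/99 - 1/145 - 1/146]
= 168401/51347835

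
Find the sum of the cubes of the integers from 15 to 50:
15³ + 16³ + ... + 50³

Use ∑_{k=1}^{n} k³ = [n(n+1)/2]², then subtract the first 14 terms.
∑_{k=1}^{50} k³ = [50×51/2]² = 1275² = 1625625
∑_{k=1}^{14} k³ = [14×15/2]² = 105² = 11025
∑_{k=15}^{50} k³ = 1625625 - 11025 = 1614600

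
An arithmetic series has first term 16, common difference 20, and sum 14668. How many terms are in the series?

Using S = n/2 × [2a + (n-1)d]
14668 = n/2 × [2(16) + (n-1)(20)]
14668 = n/2 × [32 + 20n - 20]
29336 = n × [12 + 20n]
20n² + (12)n - 29336 = 0
Discriminant: Δ = (12)² - 4(20)(-29336) = 144 + 2346880 = 2347024
√Δ = 1532
n = [-(12) + √Δ] / (2·20) = (-12 + 1532) / 40 = 1520 / 40 = 38
(The negative root is discarded since n must be a positive integer.)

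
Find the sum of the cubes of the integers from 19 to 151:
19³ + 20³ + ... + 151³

Use ∑_{k=1}^{n} k³ = [n(n+1)/2]², then subtract the first 18 terms.
∑_{k=1}^{151} k³ = [151×152/2]² = 11476² = 131698576
∑_{k=1}^{18} k³ = [18×19/2]² = 171² = 29241
∑_{k=19}^{151} k³ = 131698576 - 29241 = 131669335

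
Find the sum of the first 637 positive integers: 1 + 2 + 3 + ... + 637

Formula: ∑k = n(n+1)/2
= 637×638/2
= 406406/2
= 203203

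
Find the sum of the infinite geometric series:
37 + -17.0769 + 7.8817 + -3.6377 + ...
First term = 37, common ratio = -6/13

For |r| < 1, S = a / (1 - r)
S = 37 / (1 - (-6/13))
S = 37 / (19/13)
S = 481/19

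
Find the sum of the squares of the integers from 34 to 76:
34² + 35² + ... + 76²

Use ∑_{k=1}^{n} k² = n(n+1)(2n+1)/6, then subtract the first 33 terms.
∑_{k=1}^{76} k² = 76×77×153/6 = 149226
∑_{k=1}^{33} k² = 33×34×67/6 = 12529
∑_{k=34}^{76} k² = 149226 - 12529 = 136697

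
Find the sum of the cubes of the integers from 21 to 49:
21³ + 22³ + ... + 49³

Use ∑_{k=1}^{n} k³ = [n(n+1)/2]², then subtract the first 20 terms.
∑_{k=1}^{49} k³ = [49×50/2]² = 1225² = 1500625
∑_{k=1}^{20} k³ = [20×21/2]² = 210² = 44100
∑_{k=21}^{49} k³ = 1500625 - 44100 = 1456525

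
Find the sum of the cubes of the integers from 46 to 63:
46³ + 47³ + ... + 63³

Use ∑_{k=1}^{n} k³ = [n(n+1)/2]², then subtract the first 45 terms.
∑_{k=1}^{63} k³ = [63×64/2]² = 2016² = 4064256
∑_{k=1}^{45} k³ = [45×46/2]² = 1035² = 1071225
∑_{k=46}^{63} k³ = 4064256 - 1071225 = 2993031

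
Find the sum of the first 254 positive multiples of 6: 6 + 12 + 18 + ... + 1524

Factor out 6: = 6(1 + 2 + ... + 254) = 6 × n(n+1)/2
= 6 × 254×255/2
= 6 × 32385
= 194310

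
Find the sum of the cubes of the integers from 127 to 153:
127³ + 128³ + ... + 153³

Use ∑_{k=1}^{n} k³ = [n(n+1)/2]², then subtract the first 126 terms.
∑_{k=1}^{153} k³ = [153×154/2]² = 11781² = 138791961
∑_{k=1}^{126} k³ = [126×127/2]² = 8001² = 64016001
∑_{k=127}^{153} k³ = 138791961 - 64016001 = 74775960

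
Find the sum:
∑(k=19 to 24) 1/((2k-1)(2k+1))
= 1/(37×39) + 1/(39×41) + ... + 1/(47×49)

Partial fractions: 1/((2k-1)(2k+1)) = (1/2)[1/(2k-1) - 1/(2k+1)]
The series telescopes:
= (1/2)[1/37 - 1/49]
= 6/1813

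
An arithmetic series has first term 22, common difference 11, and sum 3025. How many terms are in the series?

Using S = n/2 × [2a + (n-1)d]
3025 = n/2 × [2(22) + (n-1)(11)]
3025 = n/2 × [44 + 11n - 11]
6050 = n × [33 + 11n]
11n² + (33)n - 6050 = 0
Discriminant: Δ = (33)² - 4(11)(-6050) = 1089 + 266200 = 267289
√Δ = 517
n = [-(33) + √Δ] / (2·11) = (-33 + 517) / 22 = 484 / 22 = 22
(The negative root is discarded since n must be a positive integer.)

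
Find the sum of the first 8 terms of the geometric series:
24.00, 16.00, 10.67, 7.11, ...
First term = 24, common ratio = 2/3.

Sₙ = a(1 - rⁿ) / (1 - r)
S_8 = 24(1 - (2/3)^8) / (1 - (2/3))
S_8 = 24(1 - (256/6561)) / (1/3)
S_8 = 50440/729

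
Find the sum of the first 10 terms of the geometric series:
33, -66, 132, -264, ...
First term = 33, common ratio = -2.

Sₙ = a(1 - rⁿ) / (1 - r)
S_10 = 33(1 - (-2)^10) / (1 - (-2))
S_10 = 33(1 - 1024) / (3)
S_10 = -11253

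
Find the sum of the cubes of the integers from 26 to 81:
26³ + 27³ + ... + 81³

Use ∑_{k=1}^{n} k³ = [n(n+1)/2]², then subtract the first 25 terms.
∑_{k=1}^{81} k³ = [81×82/2]² = 3321² = 11029041
∑_{k=1}^{25} k³ = [25×26/2]² = 325² = 105625
∑_{k=26}^{81} k³ = 11029041 - 105625 = 10923416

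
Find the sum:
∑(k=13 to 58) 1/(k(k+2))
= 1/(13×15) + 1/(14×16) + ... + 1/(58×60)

Partial fractions: 1/(k(k+2)) = (1/2)[1/k - 1/(k+2)]
Telescoping leaves the first two and last two terms:
= (1/2)[1/13 + 1/14 - 1/59 - 1/60]
= 36961/644280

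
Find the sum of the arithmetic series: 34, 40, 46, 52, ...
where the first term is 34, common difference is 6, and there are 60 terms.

Sₙ = n/2 × (first + last)
Last term = a + (n-1)d = 34 + (60-1)×6 = 388
S_60 = 60/2 × (34 + 388)
S_60 = 60/2 × 422 = 12660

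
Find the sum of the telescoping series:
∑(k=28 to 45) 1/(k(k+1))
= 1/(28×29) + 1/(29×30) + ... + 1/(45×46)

Partial fractions: 1/(k(k+1)) = 1/k - 1/(k+1)
The series telescopes:
= (1/28 - 1/29) + (1/29 - 1/30) + ... + (1/45 - 1/46)
= 1/28 - 1/46
= 9/644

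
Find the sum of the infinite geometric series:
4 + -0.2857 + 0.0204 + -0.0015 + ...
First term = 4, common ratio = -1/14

For |r| < 1, S = a / (1 - r)
S = 4 / (1 - (-1/14))
S = 4 / (15/14)
S = 56/15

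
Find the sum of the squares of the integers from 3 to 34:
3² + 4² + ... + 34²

Use ∑_{k=1}^{n} k² = n(n+1)(2n+1)/6, then subtract the first 2 terms.
∑_{k=1}^{34} k² = 34×35×69/6 = 13685
∑_{k=1}^{2} k² = 2×3×5/6 = 5
∑_{k=3}^{34} k² = 13685 - 5 = 13680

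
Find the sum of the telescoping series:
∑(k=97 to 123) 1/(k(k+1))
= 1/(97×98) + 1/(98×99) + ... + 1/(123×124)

Partial fractions: 1/(k(k+1)) = 1/k - 1/(k+1)
The series telescopes:
= (1/97 - 1/98) + (1/98 - 1/99) + ... + (1/123 - 1/124)
= 1/97 - 1/124
= 27/12028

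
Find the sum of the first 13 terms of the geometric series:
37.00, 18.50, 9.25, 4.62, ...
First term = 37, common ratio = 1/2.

Sₙ = a(1 - rⁿ) / (1 - r)
S_13 = 37(1 - (1/2)^13) / (1 - (1/2))
S_13 = 37(1 - (1/8192)) / (1/2)
S_13 = 303067/4096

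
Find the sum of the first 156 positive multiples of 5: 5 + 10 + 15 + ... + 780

Factor out 5: = 5(1 + 2 + ... + 156) = 5 × n(n+1)/2
= 5 × 156×157/2
= 5 × 12246
= 61230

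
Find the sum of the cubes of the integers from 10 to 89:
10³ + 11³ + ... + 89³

Use ∑_{k=1}^{n} k³ = [n(n+1)/2]², then subtract the first 9 terms.
∑_{k=1}^{89} k³ = [89×90/2]² = 4005² = 16040025
∑_{k=1}^{9} k³ = [9×10/2]² = 45² = 2025
∑_{k=10}^{89} k³ = 16040025 - 2025 = 16038000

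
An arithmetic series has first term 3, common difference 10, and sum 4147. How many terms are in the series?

Using S = n/2 × [2a + (n-1)d]
4147 = n/2 × [2(3) + (n-1)(10)]
4147 = n/2 × [6 + 10n - 10]
8294 = n × [-4 + 10n]
10n² + (-4)n - 8294 = 0
Discriminant: Δ = (-4)² - 4(10)(-8294) = 16 + 331760 = 331776
√Δ = 576
n = [-(-4) + √Δ] / (2·10) = (4 + 576) / 20 = 580 / 20 = 29
(The negative root is discarded since n must be a positive integer.)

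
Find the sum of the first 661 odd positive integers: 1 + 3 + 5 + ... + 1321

Sum of first n odd numbers = n²
= 661²
= 436921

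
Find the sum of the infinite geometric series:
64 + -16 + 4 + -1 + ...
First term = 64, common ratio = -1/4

For |r| < 1, S = a / (1 - r)
S = 64 / (1 - (-1/4))
S = 64 / (5/4)
S = 256/5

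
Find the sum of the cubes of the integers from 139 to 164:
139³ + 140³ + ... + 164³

Use ∑_{k=1}^{n} k³ = [n(n+1)/2]², then subtract the first 138 terms.
∑_{k=1}^{164} k³ = [164×165/2]² = 13530² = 183060900
∑_{k=1}^{138} k³ = [138×139/2]² = 9591² = 91987281
∑_{k=139}^{164} k³ = 183060900 - 91987281 = 91073619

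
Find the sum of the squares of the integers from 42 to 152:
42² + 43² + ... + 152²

Use ∑_{k=1}^{n} k² = n(n+1)(2n+1)/6, then subtract the first 41 terms.
∑_{k=1}^{152} k² = 152×153×305/6 = 1182180
∑_{k=1}^{41} k² = 41×42×83/6 = 23821
∑_{k=42}^{152} k² = 1182180 - 23821 = 1158359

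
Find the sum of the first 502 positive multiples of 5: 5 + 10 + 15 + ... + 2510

Factor out 5: = 5(1 + 2 + ... + 502) = 5 × n(n+1)/2
= 5 × 502×503/2
= 5 × 126253
= 631265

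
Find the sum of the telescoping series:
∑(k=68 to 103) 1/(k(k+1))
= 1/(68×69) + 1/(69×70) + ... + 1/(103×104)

Partial fractions: 1/(k(k+1)) = 1/k - 1/(k+1)
The series telescopes:
= (1/68 - 1/69) + (1/69 - 1/70) + ... + (1/103 - 1/104)
= 1/68 - 1/104
= 9/1768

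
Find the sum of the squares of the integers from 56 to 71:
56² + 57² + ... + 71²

Use ∑_{k=1}^{n} k² = n(n+1)(2n+1)/6, then subtract the first 55 terms.
∑_{k=1}^{71} k² = 71×72×143/6 = 121836
∑_{k=1}^{55} k² = 55×56×111/6 = 56980
∑_{k=56}^{71} k² = 121836 - 56980 = 64856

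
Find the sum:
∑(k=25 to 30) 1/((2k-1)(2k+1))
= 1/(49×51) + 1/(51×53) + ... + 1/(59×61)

Partial fractions: 1/((2k-1)(2k+1)) = (1/2)[1/(2k-1) - 1/(2k+1)]
The series telescopes:
= (1/2)[1/49 - 1/61]
= 6/2989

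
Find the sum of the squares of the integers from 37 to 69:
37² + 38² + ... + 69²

Use ∑_{k=1}^{n} k² = n(n+1)(2n+1)/6, then subtract the first 36 terms.
∑_{k=1}^{69} k² = 69×70×139/6 = 111895
∑_{k=1}^{36} k² = 36×37×73/6 = 16206
∑_{k=37}^{69} k² = 111895 - 16206 = 95689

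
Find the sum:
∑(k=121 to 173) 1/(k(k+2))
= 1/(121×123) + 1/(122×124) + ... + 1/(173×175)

Partial fractions: 1/(k(k+2)) = (1/2)[1/k - 1/(k+2)]
Telescoping leaves the first two and last two terms:
= (1/2)[1/121 + 1/122 - 1/174 - 1/175]
= 561853/224751450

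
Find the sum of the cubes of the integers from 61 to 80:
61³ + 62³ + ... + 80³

Use ∑_{k=1}^{n} k³ = [n(n+1)/2]², then subtract the first 60 terms.
∑_{k=1}^{80} k³ = [80×81/2]² = 3240² = 10497600
∑_{k=1}^{60} k³ = [60×61/2]² = 1830² = 3348900
∑_{k=61}^{80} k³ = 10497600 - 3348900 = 7148700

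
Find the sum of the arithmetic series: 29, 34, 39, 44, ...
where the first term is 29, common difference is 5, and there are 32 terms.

Sₙ = n/2 × (first + last)
Last term = a + (n-1)d = 29 + (32-1)×5 = 184
S_32 = 32/2 × (29 + 184)
S_32 = 32/2 × 213 = 3408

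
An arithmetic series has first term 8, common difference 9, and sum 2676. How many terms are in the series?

Using S = n/2 × [2a + (n-1)d]
2676 = n/2 × [2(8) + (n-1)(9)]
2676 = n/2 × [16 + 9n - 9]
5352 = n × [7 + 9n]
9n² + (7)n - 5352 = 0
Discriminant: Δ = (7)² - 4(9)(-5352) = 49 + 192672 = 192721
√Δ = 439
n = [-(7) + √Δ] / (2·9) = (-7 + 439) / 18 = 432 / 18 = 24
(The negative root is discarded since n must be a positive integer.)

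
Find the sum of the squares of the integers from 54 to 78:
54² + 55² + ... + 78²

Use ∑_{k=1}^{n} k² = n(n+1)(2n+1)/6, then subtract the first 53 terms.
∑_{k=1}^{78} k² = 78×79×157/6 = 161239
∑_{k=1}^{53} k² = 53×54×107/6 = 51039
∑_{k=54}^{78} k² = 161239 - 51039 = 110200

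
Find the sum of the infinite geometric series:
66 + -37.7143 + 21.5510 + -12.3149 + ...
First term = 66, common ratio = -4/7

For |r| < 1, S = a / (1 - r)
S = 66 / (1 - (-4/7))
S = 66 / (11/7)
S = 42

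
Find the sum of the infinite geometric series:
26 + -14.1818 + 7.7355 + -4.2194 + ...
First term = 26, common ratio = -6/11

For |r| < 1, S = a / (1 - r)
S = 26 / (1 - (-6/11))
S = 26 / (17/11)
S = 286/17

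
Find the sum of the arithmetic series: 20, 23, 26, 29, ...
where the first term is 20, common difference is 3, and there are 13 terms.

Sₙ = n/2 × (first + last)
Last term = a + (n-1)d = 20 + (13-1)×3 = 56
S_13 = 13/2 × (20 + 56)
S_13 = 13/2 × 76 = 494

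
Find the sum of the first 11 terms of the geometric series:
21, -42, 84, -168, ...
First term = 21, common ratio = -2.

Sₙ = a(1 - rⁿ) / (1 - r)
S_11 = 21(1 - (-2)^11) / (1 - (-2))
S_11 = 21(1 - (-2048)) / (3)
S_11 = 14343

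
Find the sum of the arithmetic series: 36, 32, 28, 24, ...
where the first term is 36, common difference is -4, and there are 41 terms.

Sₙ = n/2 × (first + last)
Last term = a + (n-1)d = 36 + (41-1)×(-4) = -124
S_41 = 41/2 × (36 + (-124))
S_41 = 41/2 × (-88) = -1804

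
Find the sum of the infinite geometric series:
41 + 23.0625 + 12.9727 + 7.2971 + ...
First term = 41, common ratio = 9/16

For |r| < 1, S = a / (1 - r)
S = 41 / (1 - (9/16))
S = 41 / (7/16)
S = 656/7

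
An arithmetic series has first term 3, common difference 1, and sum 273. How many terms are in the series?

Using S = n/2 × [2a + (n-1)d]
273 = n/2 × [2(3) + (n-1)(1)]
273 = n/2 × [6 + 1n - 1]
546 = n × [5 + 1n]
1n² + (5)n - 546 = 0
Discriminant: Δ = (5)² - 4(1)(-546) = 25 + 2184 = 2209
√Δ = 47
n = [-(5) + √Δ] / (2·1) = (-5 + 47) / 2 = 42 / 2 = 21
(The negative root is discarded since n must be a positive integer.)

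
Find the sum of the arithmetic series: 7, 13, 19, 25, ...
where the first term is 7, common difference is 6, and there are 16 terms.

Sₙ = n/2 × (first + last)
Last term = a + (n-1)d = 7 + (16-1)×6 = 97
S_16 = 16/2 × (7 + 97)
S_16 = 16/2 × 104 = 832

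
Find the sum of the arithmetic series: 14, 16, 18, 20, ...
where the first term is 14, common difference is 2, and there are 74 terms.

Sₙ = n/2 × (first + last)
Last term = a + (n-1)d = 14 + (74-1)×2 = 160
S_74 = 74/2 × (14 + 160)
S_74 = 74/2 × 174 = 6438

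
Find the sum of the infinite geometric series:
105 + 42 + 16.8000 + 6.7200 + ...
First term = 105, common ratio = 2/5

For |r| < 1, S = a / (1 - r)
S = 105 / (1 - (2/5))
S = 105 / (3/5)
S = 175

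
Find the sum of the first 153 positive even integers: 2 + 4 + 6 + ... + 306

Sum of first n even numbers = n(n+1)
= 153×154
= 23562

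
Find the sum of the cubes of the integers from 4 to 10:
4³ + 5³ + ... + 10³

Use ∑_{k=1}^{n} k³ = [n(n+1)/2]², then subtract the first 3 terms.
∑_{k=1}^{10} k³ = [10×11/2]² = 55² = 3025
∑_{k=1}^{3} k³ = [3×4/2]² = 6² = 36
∑_{k=4}^{10} k³ = 3025 - 36 = 2989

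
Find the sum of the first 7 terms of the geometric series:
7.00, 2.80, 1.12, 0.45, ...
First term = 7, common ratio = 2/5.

Sₙ = a(1 - rⁿ) / (1 - r)
S_7 = 7(1 - (2/5)^7) / (1 - (2/5))
S_7 = 7(1 - (128/78125)) / (3/5)
S_7 = 181993/15625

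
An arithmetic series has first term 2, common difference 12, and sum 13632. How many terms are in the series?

Using S = n/2 × [2a + (n-1)d]
13632 = n/2 × [2(2) + (n-1)(12)]
13632 = n/2 × [4 + 12n - 12]
27264 = n × [-8 + 12n]
12n² + (-8)n - 27264 = 0
Discriminant: Δ = (-8)² - 4(12)(-27264) = 64 + 1308672 = 1308736
√Δ = 1144
n = [-(-8) + √Δ] / (2·12) = (8 + 1144) / 24 = 1152 / 24 = 48
(The negative root is discarded since n must be a positive integer.)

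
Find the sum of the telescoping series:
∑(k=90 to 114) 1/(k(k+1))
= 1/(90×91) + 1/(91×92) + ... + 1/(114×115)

Partial fractions: 1/(k(k+1)) = 1/k - 1/(k+1)
The series telescopes:
= (1/90 - 1/91) + (1/91 - 1/92) + ... + (1/114 - 1/115)
= 1/90 - 1/115
= 1/414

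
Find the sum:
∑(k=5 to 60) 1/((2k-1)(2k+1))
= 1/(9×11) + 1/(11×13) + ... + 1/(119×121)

Partial fractions: 1/((2k-1)(2k+1)) = (1/2)[1/(2k-1) - 1/(2k+1)]
The series telescopes:
= (1/2)[1/9 - 1/121]
= 56/1089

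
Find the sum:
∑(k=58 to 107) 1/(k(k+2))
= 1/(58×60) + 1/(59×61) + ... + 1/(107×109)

Partial fractions: 1/(k(k+2)) = (1/2)[1/k - 1/(k+2)]
Telescoping leaves the first two and last two terms:
= (1/2)[1/58 + 1/59 - 1/108 - 1/109]
= 317375/40283784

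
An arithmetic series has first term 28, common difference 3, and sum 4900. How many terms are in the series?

Using S = n/2 × [2a + (n-1)d]
4900 = n/2 × [2(28) + (n-1)(3)]
4900 = n/2 × [56 + 3n - 3]
9800 = n × [53 + 3n]
3n² + (53)n - 9800 = 0
Discriminant: Δ = (53)² - 4(3)(-9800) = 2809 + 117600 = 120409
√Δ = 347
n = [-(53) + √Δ] / (2·3) = (-53 + 347) / 6 = 294 / 6 = 49
(The negative root is discarded since n must be a positive integer.)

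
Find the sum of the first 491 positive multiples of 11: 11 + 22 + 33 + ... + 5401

Factor out 11: = 11(1 + 2 + ... + 491) = 11 × n(n+1)/2
= 11 × 491×492/2
= 11 × 120786
= 1328646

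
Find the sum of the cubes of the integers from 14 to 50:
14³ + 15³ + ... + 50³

Use ∑_{k=1}^{n} k³ = [n(n+1)/2]², then subtract the first 13 terms.
∑_{k=1}^{50} k³ = [50×51/2]² = 1275² = 1625625
∑_{k=1}^{13} k³ = [13×14/2]² = 91² = 8281
∑_{k=14}^{50} k³ = 1625625 - 8281 = 1617344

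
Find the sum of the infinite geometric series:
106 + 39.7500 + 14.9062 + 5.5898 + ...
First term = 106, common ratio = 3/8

For |r| < 1, S = a / (1 - r)
S = 106 / (1 - (3/8))
S = 106 / (5/8)
S = 848/5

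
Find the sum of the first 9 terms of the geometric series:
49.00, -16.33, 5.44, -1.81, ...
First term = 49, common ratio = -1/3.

Sₙ = a(1 - rⁿ) / (1 - r)
S_9 = 49(1 - (-1/3)^9) / (1 - (-1/3))
S_9 = 49(1 - (-1/19683)) / (4/3)
S_9 = 241129/6561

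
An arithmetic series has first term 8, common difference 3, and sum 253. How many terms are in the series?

Using S = n/2 × [2a + (n-1)d]
253 = n/2 × [2(8) + (n-1)(3)]
253 = n/2 × [16 + 3n - 3]
506 = n × [13 + 3n]
3n² + (13)n - 506 = 0
Discriminant: Δ = (13)² - 4(3)(-506) = 169 + 6072 = 6241
√Δ = 79
n = [-(13) + √Δ] / (2·3) = (-13 + 79) / 6 = 66 / 6 = 11
(The negative root is discarded since n must be a positive integer.)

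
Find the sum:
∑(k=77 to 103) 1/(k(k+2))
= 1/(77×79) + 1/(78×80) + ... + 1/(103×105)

Partial fractions: 1/(k(k+2)) = (1/2)[1/k - 1/(k+2)]
Telescoping leaves the first two and last two terms:
= (1/2)[1/77 + 1/78 - 1/104 - 1/105]
= 267/80080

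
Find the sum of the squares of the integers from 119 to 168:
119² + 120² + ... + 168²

Use ∑_{k=1}^{n} k² = n(n+1)(2n+1)/6, then subtract the first 118 terms.
∑_{k=1}^{168} k² = 168×169×337/6 = 1594684
∑_{k=1}^{118} k² = 118×119×237/6 = 554659
∑_{k=119}^{168} k² = 1594684 - 554659 = 1040025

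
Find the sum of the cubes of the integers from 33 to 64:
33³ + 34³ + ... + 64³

Use ∑_{k=1}^{n} k³ = [n(n+1)/2]², then subtract the first 32 terms.
∑_{k=1}^{64} k³ = [64×65/2]² = 2080² = 4326400
∑_{k=1}^{32} k³ = [32×33/2]² = 528² = 278784
∑_{k=33}^{64} k³ = 4326400 - 278784 = 4047616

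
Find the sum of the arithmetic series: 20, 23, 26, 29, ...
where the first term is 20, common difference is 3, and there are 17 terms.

Sₙ = n/2 × (first + last)
Last term = a + (n-1)d = 20 + (17-1)×3 = 68
S_17 = 17/2 × (20 + 68)
S_17 = 17/2 × 88 = 748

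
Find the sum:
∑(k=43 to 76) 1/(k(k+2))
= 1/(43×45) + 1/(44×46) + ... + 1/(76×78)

Partial fractions: 1/(k(k+2)) = (1/2)[1/k - 1/(k+2)]
Telescoping leaves the first two and last two terms:
= (1/2)[1/43 + 1/44 - 1/77 - 1/78]
= 10421/1033032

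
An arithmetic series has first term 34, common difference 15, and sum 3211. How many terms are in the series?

Using S = n/2 × [2a + (n-1)d]
3211 = n/2 × [2(34) + (n-1)(15)]
3211 = n/2 × [68 + 15n - 15]
6422 = n × [53 + 15n]
15n² + (53)n - 6422 = 0
Discriminant: Δ = (53)² - 4(15)(-6422) = 2809 + 385320 = 388129
√Δ = 623
n = [-(53) + √Δ] / (2·15) = (-53 + 623) / 30 = 570 / 30 = 19
(The negative root is discarded since n must be a positive integer.)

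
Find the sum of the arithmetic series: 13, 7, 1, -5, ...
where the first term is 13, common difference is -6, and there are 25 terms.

Sₙ = n/2 × (first + last)
Last term = a + (n-1)d = 13 + (25-1)×(-6) = -131
S_25 = 25/2 × (13 + (-131))
S_25 = 25/2 × (-118) = -1475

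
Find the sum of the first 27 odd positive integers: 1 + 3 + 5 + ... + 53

Sum of first n odd numbers = n²
= 27²
= 729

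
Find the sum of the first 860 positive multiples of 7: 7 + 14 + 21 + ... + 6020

Factor out 7: = 7(1 + 2 + ... + 860) = 7 × n(n+1)/2
= 7 × 860×861/2
= 7 × 370230
= 2591610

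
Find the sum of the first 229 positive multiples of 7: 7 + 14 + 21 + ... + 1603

Factor out 7: = 7(1 + 2 + ... + 229) = 7 × n(n+1)/2
= 7 × 229×230/2
= 7 × 26335
= 184345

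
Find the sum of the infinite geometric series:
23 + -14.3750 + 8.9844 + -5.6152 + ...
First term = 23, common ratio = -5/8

For |r| < 1, S = a / (1 - r)
S = 23 / (1 - (-5/8))
S = 23 / (13/8)
S = 184/13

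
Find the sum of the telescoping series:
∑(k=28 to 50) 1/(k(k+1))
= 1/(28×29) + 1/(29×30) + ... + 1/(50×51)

Partial fractions: 1/(k(k+1)) = 1/k - 1/(k+1)
The series telescopes:
= (1/28 - 1/29) + (1/29 - 1/30) + ... + (1/50 - 1/51)
= 1/28 - 1/51
= 23/1428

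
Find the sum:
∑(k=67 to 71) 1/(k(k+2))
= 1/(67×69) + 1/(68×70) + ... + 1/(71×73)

Partial fractions: 1/(k(k+2)) = (1/2)[1/k - 1/(k+2)]
Telescoping leaves the first two and last two terms:
= (1/2)[1/67 + 1/68 - 1/72 - 1/73]
= 12235/11973168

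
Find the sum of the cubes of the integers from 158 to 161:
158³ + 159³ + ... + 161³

Use ∑_{k=1}^{n} k³ = [n(n+1)/2]², then subtract the first 157 terms.
∑_{k=1}^{161} k³ = [161×162/2]² = 13041² = 170067681
∑_{k=1}^{157} k³ = [157×158/2]² = 12403² = 153834409
∑_{k=158}^{161} k³ = 170067681 - 153834409 = 16233272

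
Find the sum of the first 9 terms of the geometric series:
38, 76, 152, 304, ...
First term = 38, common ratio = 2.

Sₙ = a(1 - rⁿ) / (1 - r)
S_9 = 38(1 - 2^9) / (1 - 2)
S_9 = 38(1 - 512) / (-1)
S_9 = 19418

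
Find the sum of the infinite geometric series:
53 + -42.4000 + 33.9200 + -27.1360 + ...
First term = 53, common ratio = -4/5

For |r| < 1, S = a / (1 - r)
S = 53 / (1 - (-4/5))
S = 53 / (9/5)
S = 265/9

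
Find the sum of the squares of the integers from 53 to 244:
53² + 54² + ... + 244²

Use ∑_{k=1}^{n} k² = n(n+1)(2n+1)/6, then subtract the first 52 terms.
∑_{k=1}^{244} k² = 244×245×489/6 = 4872070
∑_{k=1}^{52} k² = 52×53×105/6 = 48230
∑_{k=53}^{244} k² = 4872070 - 48230 = 4823840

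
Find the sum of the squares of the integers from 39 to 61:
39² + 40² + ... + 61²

Use ∑_{k=1}^{n} k² = n(n+1)(2n+1)/6, then subtract the first 38 terms.
∑_{k=1}^{61} k² = 61×62×123/6 = 77531
∑_{k=1}^{38} k² = 38×39×77/6 = 19019
∑_{k=39}^{61} k² = 77531 - 19019 = 58512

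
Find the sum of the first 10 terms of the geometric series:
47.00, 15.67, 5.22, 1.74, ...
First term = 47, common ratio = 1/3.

Sₙ = a(1 - rⁿ) / (1 - r)
S_10 = 47(1 - (1/3)^10) / (1 - (1/3))
S_10 = 47(1 - (1/59049)) / (2/3)
S_10 = 1387628/19683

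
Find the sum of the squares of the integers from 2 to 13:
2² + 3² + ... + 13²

Use ∑_{k=1}^{n} k² = n(n+1)(2n+1)/6, then subtract the first 1 terms.
∑_{k=1}^{13} k² = 13×14×27/6 = 819
∑_{k=1}^{1} k² = 1×2×3/6 = 1
∑_{k=2}^{13} k² = 819 - 1 = 818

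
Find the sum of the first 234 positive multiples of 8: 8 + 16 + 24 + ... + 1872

Factor out 8: = 8(1 + 2 + ... + 234) = 8 × n(n+1)/2
= 8 × 234×235/2
= 8 × 27495
= 219960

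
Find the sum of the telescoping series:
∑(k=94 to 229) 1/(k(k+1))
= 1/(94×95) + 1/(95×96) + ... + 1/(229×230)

Partial fractions: 1/(k(k+1)) = 1/k - 1/(k+1)
The series telescopes:
= (1/94 - 1/95) + (1/95 - 1/96) + ... + (1/229 - 1/230)
= 1/94 - 1/230
= 34/5405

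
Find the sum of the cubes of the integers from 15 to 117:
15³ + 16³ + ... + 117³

Use ∑_{k=1}^{n} k³ = [n(n+1)/2]², then subtract the first 14 terms.
∑_{k=1}^{117} k³ = [117×118/2]² = 6903² = 47651409
∑_{k=1}^{14} k³ = [14×15/2]² = 105² = 11025
∑_{k=15}^{117} k³ = 47651409 - 11025 = 47640384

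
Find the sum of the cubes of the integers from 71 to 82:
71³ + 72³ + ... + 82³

Use ∑_{k=1}^{n} k³ = [n(n+1)/2]², then subtract the first 70 terms.
∑_{k=1}^{82} k³ = [82×83/2]² = 3403² = 11580409
∑_{k=1}^{70} k³ = [70×71/2]² = 2485² = 6175225
∑_{k=71}^{82} k³ = 11580409 - 6175225 = 5405184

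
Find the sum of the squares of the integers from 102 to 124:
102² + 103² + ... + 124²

Use ∑_{k=1}^{n} k² = n(n+1)(2n+1)/6, then subtract the first 101 terms.
∑_{k=1}^{124} k² = 124×125×249/6 = 643250
∑_{k=1}^{101} k² = 101×102×203/6 = 348551
∑_{k=102}^{124} k² = 643250 - 348551 = 294699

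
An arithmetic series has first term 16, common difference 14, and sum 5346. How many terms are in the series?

Using S = n/2 × [2a + (n-1)d]
5346 = n/2 × [2(16) + (n-1)(14)]
5346 = n/2 × [32 + 14n - 14]
10692 = n × [18 + 14n]
14n² + (18)n - 10692 = 0
Discriminant: Δ = (18)² - 4(14)(-10692) = 324 + 598752 = 599076
√Δ = 774
n = [-(18) + √Δ] / (2·14) = (-18 + 774) / 28 = 756 / 28 = 27
(The negative root is discarded since n must be a positive integer.)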